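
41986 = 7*5998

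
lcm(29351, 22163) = 1085987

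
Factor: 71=71^1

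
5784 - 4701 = 1083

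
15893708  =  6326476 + 9567232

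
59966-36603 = 23363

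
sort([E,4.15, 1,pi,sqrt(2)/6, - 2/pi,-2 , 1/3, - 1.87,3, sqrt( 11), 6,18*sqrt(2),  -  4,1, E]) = [ - 4, - 2, - 1.87, - 2/pi, sqrt(2) /6,1/3,1,1,E, E,  3,pi, sqrt( 11), 4.15, 6, 18 * sqrt( 2 )] 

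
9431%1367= 1229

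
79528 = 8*9941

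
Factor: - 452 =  - 2^2 * 113^1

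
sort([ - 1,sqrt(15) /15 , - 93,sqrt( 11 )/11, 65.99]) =[ - 93, - 1, sqrt( 15)/15,sqrt(11 )/11,65.99] 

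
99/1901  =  99/1901 = 0.05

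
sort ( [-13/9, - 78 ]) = [ - 78, - 13/9]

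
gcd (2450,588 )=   98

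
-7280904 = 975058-8255962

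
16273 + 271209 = 287482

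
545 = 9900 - 9355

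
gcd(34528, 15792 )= 16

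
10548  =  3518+7030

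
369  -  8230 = - 7861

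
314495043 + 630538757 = 945033800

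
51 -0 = 51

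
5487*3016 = 16548792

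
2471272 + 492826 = 2964098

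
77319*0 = 0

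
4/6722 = 2/3361 = 0.00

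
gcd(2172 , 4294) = 2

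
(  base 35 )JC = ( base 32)L5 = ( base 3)221002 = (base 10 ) 677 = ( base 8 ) 1245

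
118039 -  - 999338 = 1117377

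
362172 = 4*90543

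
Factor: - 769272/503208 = -3^(- 1 )*7^1*19^1*29^(-1) = -133/87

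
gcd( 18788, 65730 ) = 14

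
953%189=8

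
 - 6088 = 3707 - 9795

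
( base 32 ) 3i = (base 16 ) 72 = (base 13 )8A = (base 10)114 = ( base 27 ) 46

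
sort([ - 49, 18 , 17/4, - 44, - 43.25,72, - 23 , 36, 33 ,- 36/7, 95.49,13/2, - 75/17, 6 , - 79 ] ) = [ - 79 , - 49, - 44 ,  -  43.25, - 23 , - 36/7, - 75/17, 17/4, 6, 13/2,  18,33, 36, 72, 95.49] 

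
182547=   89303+93244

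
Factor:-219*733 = - 3^1 * 73^1*733^1 = - 160527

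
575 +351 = 926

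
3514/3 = 3514/3=1171.33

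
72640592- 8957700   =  63682892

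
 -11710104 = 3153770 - 14863874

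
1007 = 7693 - 6686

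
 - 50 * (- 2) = 100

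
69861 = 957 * 73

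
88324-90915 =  - 2591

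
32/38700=8/9675 = 0.00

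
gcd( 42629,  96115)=47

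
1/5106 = 1/5106 =0.00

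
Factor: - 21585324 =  - 2^2*3^1*107^1*16811^1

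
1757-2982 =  - 1225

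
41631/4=10407  +  3/4 = 10407.75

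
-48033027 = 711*( - 67557)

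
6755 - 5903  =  852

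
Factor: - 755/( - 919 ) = 5^1*151^1*919^( - 1)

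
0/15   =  0  =  0.00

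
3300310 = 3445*958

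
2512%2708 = 2512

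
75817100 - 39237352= 36579748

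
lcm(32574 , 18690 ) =1140090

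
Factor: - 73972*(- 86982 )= 6434232504 = 2^3*3^1*7^1 * 19^1*109^1 * 18493^1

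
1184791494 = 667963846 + 516827648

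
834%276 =6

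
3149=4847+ - 1698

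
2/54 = 1/27=0.04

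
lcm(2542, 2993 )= 185566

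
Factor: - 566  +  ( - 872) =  - 2^1*719^1 = - 1438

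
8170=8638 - 468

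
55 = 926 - 871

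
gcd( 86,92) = 2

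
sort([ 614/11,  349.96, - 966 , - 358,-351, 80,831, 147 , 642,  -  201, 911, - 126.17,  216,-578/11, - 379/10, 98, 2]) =[ - 966, - 358, - 351, - 201, - 126.17,-578/11 , - 379/10, 2, 614/11, 80,98 , 147, 216 , 349.96,642, 831, 911]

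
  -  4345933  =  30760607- 35106540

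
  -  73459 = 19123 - 92582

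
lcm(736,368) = 736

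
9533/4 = 2383 + 1/4 = 2383.25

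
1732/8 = 433/2 = 216.50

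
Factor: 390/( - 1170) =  - 1/3 = - 3^(- 1)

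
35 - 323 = -288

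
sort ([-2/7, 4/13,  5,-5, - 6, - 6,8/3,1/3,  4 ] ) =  [ - 6,-6,-5,  -  2/7, 4/13,1/3, 8/3,4,5]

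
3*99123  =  297369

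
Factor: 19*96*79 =144096 = 2^5*3^1*19^1*79^1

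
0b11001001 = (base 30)6l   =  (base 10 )201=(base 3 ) 21110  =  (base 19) ab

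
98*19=1862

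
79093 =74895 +4198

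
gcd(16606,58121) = 8303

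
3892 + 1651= 5543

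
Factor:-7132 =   -  2^2*1783^1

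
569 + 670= 1239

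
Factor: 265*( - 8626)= - 2^1*5^1 *19^1*53^1*227^1 =- 2285890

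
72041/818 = 72041/818= 88.07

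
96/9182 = 48/4591  =  0.01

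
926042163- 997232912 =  - 71190749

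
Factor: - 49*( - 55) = 2695 = 5^1*7^2*11^1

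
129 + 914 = 1043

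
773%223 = 104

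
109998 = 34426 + 75572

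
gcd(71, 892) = 1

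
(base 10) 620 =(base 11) 514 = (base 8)1154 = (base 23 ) 13m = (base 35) HP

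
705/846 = 5/6 = 0.83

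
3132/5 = 3132/5 = 626.40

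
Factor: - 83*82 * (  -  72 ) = 2^4*3^2*41^1*83^1= 490032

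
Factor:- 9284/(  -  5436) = 2321/1359 = 3^(-2 ) * 11^1*151^( - 1 )*211^1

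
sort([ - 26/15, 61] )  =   [ - 26/15,  61]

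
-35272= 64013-99285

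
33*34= 1122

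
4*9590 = 38360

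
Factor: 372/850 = 186/425 = 2^1*3^1*5^(  -  2) * 17^( - 1 ) * 31^1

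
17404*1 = 17404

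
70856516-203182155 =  - 132325639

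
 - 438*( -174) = 76212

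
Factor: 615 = 3^1 *5^1*41^1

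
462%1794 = 462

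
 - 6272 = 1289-7561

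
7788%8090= 7788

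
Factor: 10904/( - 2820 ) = -2^1*3^( - 1) * 5^( - 1) * 29^1 = - 58/15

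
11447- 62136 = - 50689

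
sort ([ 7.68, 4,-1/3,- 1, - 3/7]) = [-1, - 3/7, - 1/3,4, 7.68 ] 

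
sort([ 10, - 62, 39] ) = [  -  62,10,39] 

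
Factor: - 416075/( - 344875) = 187/155 = 5^( - 1 ) * 11^1*17^1*31^( - 1) 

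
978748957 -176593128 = 802155829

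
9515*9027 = 85891905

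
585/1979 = 585/1979 = 0.30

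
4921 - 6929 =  - 2008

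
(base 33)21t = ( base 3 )10001222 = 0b100011000000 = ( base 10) 2240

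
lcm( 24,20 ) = 120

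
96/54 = 1  +  7/9  =  1.78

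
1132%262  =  84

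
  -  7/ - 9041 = 7/9041 =0.00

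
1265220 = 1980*639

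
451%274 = 177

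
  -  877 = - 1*877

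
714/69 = 238/23 = 10.35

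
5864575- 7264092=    - 1399517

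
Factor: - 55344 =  - 2^4 * 3^1*1153^1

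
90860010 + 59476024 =150336034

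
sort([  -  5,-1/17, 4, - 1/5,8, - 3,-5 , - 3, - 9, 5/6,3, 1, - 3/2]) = [ - 9,-5, - 5 , - 3, - 3,  -  3/2,-1/5, - 1/17, 5/6,1, 3, 4, 8]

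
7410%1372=550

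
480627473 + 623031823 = 1103659296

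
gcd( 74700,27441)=9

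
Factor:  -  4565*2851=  - 5^1 *11^1*83^1*2851^1 =- 13014815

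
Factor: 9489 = 3^1*3163^1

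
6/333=2/111 = 0.02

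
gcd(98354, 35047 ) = 1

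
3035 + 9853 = 12888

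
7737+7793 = 15530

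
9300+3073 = 12373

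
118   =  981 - 863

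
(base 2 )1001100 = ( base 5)301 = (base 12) 64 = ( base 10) 76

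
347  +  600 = 947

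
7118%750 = 368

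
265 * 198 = 52470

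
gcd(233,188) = 1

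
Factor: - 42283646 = - 2^1* 1249^1*16927^1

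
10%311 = 10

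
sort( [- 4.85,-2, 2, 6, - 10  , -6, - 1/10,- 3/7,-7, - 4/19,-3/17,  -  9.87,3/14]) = [- 10,-9.87, - 7, - 6, - 4.85,-2,  -  3/7,  -  4/19,  -  3/17, -1/10, 3/14,2,6] 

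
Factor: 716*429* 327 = 100442628= 2^2 * 3^2 * 11^1 * 13^1*109^1* 179^1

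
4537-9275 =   -  4738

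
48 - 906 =-858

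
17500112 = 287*60976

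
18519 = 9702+8817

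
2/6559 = 2/6559 = 0.00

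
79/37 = 79/37 = 2.14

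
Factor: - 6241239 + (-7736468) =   -  79^1*176933^1= - 13977707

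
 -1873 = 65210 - 67083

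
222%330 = 222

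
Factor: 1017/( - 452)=-9/4 =-2^( - 2)*3^2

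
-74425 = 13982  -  88407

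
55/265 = 11/53=0.21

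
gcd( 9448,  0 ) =9448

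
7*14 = 98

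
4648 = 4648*1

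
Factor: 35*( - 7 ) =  - 245 = - 5^1*7^2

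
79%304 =79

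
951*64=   60864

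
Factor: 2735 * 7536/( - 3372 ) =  - 1717580/281 = - 2^2*5^1*157^1*281^(-1)*547^1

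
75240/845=15048/169 = 89.04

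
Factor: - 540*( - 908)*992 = 486397440 = 2^9*3^3*5^1* 31^1*227^1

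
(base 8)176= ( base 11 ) 105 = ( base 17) 77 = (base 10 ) 126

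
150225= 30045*5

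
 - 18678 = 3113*( - 6 )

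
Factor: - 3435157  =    -  11^1*59^1*67^1 * 79^1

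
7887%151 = 35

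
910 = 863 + 47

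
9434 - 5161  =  4273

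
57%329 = 57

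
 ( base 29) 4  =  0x4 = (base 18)4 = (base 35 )4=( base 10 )4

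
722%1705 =722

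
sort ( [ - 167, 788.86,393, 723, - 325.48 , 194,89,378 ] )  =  [ - 325.48, - 167,89,194, 378, 393,723, 788.86] 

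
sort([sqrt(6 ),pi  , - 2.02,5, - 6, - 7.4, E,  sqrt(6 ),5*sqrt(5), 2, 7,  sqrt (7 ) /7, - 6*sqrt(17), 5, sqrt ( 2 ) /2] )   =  [ - 6*sqrt(17 ), - 7.4, - 6, - 2.02, sqrt (7 ) /7, sqrt(2)/2, 2,sqrt(6), sqrt(6), E, pi,5, 5, 7, 5*sqrt( 5 )] 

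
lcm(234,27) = 702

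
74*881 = 65194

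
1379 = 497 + 882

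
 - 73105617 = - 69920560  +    -  3185057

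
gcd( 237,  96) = 3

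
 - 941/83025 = -941/83025  =  -0.01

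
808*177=143016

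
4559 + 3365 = 7924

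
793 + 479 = 1272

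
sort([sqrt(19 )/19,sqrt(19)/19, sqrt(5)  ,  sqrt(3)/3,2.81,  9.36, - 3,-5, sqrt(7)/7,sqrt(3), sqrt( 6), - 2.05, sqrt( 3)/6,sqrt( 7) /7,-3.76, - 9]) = [ -9, - 5,  -  3.76, - 3,  -  2.05, sqrt(19) /19, sqrt(19)/19,sqrt(3)/6, sqrt( 7 ) /7,sqrt(7 )/7,sqrt( 3)/3, sqrt(3), sqrt ( 5), sqrt( 6 ), 2.81, 9.36]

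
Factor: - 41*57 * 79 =-184623= - 3^1*19^1*41^1*79^1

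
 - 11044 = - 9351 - 1693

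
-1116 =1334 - 2450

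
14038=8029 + 6009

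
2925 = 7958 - 5033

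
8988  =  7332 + 1656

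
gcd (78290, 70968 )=2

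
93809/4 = 23452 + 1/4 = 23452.25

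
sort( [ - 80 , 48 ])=[ - 80 , 48 ] 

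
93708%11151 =4500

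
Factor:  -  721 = - 7^1*103^1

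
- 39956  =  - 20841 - 19115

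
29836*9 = 268524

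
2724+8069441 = 8072165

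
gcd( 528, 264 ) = 264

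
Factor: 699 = 3^1* 233^1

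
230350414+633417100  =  863767514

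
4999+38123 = 43122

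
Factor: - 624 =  - 2^4*3^1*13^1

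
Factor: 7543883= 211^1*35753^1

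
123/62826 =41/20942  =  0.00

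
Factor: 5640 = 2^3*3^1*5^1*47^1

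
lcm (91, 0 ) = 0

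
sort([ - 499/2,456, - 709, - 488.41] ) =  [ - 709,-488.41, - 499/2,456] 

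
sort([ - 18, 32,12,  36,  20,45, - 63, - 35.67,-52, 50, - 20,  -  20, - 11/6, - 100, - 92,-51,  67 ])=[ - 100, - 92, - 63, - 52, - 51, - 35.67, - 20 ,-20, - 18, - 11/6,  12, 20,32 , 36,45,50,  67]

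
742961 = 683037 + 59924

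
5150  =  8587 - 3437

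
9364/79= 9364/79= 118.53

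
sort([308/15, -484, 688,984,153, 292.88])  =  [ - 484, 308/15, 153 , 292.88,688, 984 ] 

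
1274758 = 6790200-5515442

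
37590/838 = 44 + 359/419 = 44.86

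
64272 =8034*8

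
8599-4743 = 3856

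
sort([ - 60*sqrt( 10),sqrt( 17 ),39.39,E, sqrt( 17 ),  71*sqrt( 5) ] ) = [- 60*sqrt( 10 ) , E, sqrt( 17),sqrt( 17), 39.39,71*sqrt(5 ) ]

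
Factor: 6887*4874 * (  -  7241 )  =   - 243060370358 = - 2^1*13^1*71^1*97^1 * 557^1*2437^1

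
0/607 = 0= 0.00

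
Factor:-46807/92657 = -46807^1*92657^(  -  1)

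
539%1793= 539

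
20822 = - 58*( - 359)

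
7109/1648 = 7109/1648 = 4.31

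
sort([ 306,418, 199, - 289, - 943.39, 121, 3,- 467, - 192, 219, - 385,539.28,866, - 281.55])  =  [ - 943.39, - 467,- 385,  -  289, - 281.55,-192 , 3, 121, 199, 219,306, 418 , 539.28, 866]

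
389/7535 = 389/7535 = 0.05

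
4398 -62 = 4336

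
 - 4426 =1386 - 5812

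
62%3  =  2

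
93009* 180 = 16741620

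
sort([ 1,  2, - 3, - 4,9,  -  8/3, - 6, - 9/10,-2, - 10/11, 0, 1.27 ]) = [ - 6,- 4, - 3,  -  8/3, - 2, - 10/11, - 9/10, 0, 1, 1.27 , 2, 9]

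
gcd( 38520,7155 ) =45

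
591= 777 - 186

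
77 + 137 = 214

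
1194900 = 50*23898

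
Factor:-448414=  - 2^1*139^1*1613^1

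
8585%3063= 2459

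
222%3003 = 222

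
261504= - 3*(  -  87168 ) 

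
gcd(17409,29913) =3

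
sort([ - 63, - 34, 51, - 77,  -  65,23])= [ - 77, - 65,  -  63, - 34 , 23 , 51 ] 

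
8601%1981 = 677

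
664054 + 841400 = 1505454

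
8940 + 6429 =15369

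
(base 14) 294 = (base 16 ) 20A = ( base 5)4042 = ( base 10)522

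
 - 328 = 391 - 719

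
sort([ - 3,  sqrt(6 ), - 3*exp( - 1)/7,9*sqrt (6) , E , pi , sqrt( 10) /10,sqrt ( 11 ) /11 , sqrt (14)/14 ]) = [ - 3 , - 3 * exp( -1)/7, sqrt( 14)/14, sqrt(11 ) /11,sqrt( 10)/10,sqrt(6 ),E,pi,9*sqrt( 6) ] 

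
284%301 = 284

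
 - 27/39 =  - 9/13 = -0.69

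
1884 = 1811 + 73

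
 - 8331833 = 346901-8678734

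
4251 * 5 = 21255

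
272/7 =38 + 6/7 = 38.86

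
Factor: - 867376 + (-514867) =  - 1382243^1 = - 1382243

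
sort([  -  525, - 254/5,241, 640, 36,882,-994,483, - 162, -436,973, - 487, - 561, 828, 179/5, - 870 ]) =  [ - 994,-870, -561  , - 525, - 487,-436,-162,-254/5, 179/5,  36,241, 483,640,828, 882, 973 ]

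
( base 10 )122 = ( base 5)442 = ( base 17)73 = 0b1111010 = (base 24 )52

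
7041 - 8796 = - 1755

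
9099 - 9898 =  - 799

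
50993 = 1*50993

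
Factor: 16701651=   3^2*29^1  *  89^1*719^1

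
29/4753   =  29/4753 = 0.01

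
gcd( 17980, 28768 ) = 3596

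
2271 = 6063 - 3792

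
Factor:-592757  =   - 11^1*53887^1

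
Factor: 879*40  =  35160= 2^3 * 3^1*5^1*293^1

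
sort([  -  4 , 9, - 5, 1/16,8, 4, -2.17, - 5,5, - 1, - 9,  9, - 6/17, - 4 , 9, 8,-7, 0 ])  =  [ - 9 , - 7 , - 5, - 5,- 4 , - 4,- 2.17,  -  1, - 6/17,0, 1/16  ,  4, 5 , 8,8, 9,  9, 9]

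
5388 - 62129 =- 56741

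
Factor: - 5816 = - 2^3*727^1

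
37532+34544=72076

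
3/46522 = 3/46522 = 0.00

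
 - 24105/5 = -4821 = -  4821.00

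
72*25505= 1836360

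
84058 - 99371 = -15313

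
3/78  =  1/26 = 0.04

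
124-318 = -194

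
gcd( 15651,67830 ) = 3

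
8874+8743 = 17617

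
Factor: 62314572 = 2^2* 3^1*487^1  *10663^1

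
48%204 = 48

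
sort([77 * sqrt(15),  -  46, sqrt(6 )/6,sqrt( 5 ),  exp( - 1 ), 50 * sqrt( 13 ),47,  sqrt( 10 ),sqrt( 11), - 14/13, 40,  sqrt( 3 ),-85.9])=[ - 85.9,-46, - 14/13, exp( - 1 ), sqrt( 6)/6, sqrt( 3), sqrt(5)  ,  sqrt( 10 ), sqrt(11 ), 40 , 47, 50*  sqrt(13),  77*sqrt( 15 ) ] 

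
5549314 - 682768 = 4866546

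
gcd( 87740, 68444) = 4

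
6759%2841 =1077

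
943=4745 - 3802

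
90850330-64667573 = 26182757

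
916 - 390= 526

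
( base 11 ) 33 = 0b100100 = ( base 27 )19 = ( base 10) 36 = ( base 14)28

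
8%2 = 0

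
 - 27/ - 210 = 9/70 = 0.13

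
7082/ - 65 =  - 7082/65 = - 108.95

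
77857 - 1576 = 76281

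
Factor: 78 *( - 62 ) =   -  2^2*3^1 * 13^1 * 31^1 = -4836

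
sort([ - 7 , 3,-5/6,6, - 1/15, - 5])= [ - 7, - 5 , - 5/6, - 1/15,  3,  6] 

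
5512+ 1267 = 6779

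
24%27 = 24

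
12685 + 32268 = 44953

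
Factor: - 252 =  - 2^2*3^2*7^1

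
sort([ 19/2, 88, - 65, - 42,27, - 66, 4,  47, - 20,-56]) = [ - 66 , - 65, - 56,-42,-20,4,19/2, 27, 47, 88]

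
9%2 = 1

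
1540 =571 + 969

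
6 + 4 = 10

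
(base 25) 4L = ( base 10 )121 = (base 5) 441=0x79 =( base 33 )3m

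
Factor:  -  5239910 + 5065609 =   -  174301 = -17^1*10253^1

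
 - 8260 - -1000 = - 7260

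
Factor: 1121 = 19^1*59^1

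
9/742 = 9/742=0.01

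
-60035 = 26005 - 86040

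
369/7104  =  123/2368 = 0.05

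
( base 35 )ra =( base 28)163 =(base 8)1673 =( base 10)955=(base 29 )13R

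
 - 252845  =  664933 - 917778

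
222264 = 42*5292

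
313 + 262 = 575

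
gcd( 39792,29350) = 2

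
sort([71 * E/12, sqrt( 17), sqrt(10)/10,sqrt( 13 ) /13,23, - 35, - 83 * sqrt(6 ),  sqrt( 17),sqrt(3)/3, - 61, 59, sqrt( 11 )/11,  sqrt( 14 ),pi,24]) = [ - 83*sqrt(6), - 61, - 35,sqrt( 13) /13, sqrt( 11 ) /11,  sqrt (10 ) /10, sqrt(3 )/3, pi,sqrt(14 ), sqrt (17),sqrt( 17), 71*E/12,23, 24,59 ]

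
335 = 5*67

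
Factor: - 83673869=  - 2729^1 * 30661^1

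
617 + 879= 1496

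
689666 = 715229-25563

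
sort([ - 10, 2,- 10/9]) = [ - 10, - 10/9, 2 ] 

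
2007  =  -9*(-223)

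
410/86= 4 + 33/43 = 4.77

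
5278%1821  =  1636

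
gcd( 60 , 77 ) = 1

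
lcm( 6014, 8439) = 523218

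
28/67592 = 1/2414 = 0.00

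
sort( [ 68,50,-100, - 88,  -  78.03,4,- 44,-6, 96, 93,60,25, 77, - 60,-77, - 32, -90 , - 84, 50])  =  [-100, - 90, - 88, - 84,-78.03,-77,-60,-44, - 32, - 6,  4, 25,50,50,60, 68,77  ,  93,96 ]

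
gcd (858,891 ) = 33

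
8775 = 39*225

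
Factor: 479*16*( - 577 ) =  - 4422128=-  2^4 * 479^1 * 577^1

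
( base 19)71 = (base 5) 1014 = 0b10000110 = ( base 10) 134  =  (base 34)3w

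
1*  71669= 71669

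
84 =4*21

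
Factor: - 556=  - 2^2*139^1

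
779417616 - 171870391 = 607547225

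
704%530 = 174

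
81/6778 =81/6778 = 0.01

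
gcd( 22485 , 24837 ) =3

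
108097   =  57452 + 50645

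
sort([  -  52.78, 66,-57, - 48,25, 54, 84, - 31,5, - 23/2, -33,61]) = [ - 57, - 52.78, - 48,  -  33, - 31,  -  23/2 , 5,25,  54 , 61,66,  84 ]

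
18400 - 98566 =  - 80166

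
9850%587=458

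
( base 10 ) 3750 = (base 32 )3L6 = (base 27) 53o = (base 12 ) 2206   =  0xea6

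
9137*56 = 511672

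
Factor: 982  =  2^1*491^1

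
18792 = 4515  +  14277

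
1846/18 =923/9 = 102.56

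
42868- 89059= - 46191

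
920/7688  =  115/961= 0.12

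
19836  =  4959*4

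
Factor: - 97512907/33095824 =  - 2^(- 4)*2068489^( - 1)*97512907^1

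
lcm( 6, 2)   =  6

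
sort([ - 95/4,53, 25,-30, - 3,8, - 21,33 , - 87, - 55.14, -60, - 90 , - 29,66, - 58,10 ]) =[ - 90 , - 87, - 60, - 58 , - 55.14, - 30,-29, - 95/4, - 21 ,-3,8,10 , 25 , 33 , 53, 66 ]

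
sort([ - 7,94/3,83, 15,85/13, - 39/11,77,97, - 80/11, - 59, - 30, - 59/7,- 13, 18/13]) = [ - 59, - 30, - 13,-59/7, - 80/11, - 7, - 39/11, 18/13, 85/13, 15,  94/3,77,83, 97 ] 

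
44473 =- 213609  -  -258082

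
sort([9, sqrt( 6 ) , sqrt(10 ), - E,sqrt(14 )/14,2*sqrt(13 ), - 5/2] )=[ - E, - 5/2,  sqrt(14 ) /14,  sqrt(6),  sqrt(10), 2*sqrt(13 ),9] 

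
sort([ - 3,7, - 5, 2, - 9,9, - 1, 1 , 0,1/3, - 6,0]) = [ - 9, - 6,- 5, - 3, - 1,0,0,1/3,1,  2,7,9] 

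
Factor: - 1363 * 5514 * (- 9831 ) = 2^1*3^2*29^2 * 47^1*113^1*919^1  =  73885686642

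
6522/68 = 95 + 31/34 = 95.91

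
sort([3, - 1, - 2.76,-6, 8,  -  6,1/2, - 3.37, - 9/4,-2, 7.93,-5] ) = [ - 6, - 6, - 5,  -  3.37, - 2.76 , - 9/4, - 2, -1, 1/2,  3, 7.93,8] 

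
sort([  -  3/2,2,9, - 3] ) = [-3, - 3/2,2,9] 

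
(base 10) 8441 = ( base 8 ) 20371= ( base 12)4A75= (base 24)efh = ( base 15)277b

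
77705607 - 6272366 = 71433241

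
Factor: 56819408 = 2^4*3551213^1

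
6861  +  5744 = 12605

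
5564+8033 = 13597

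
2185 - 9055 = -6870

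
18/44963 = 18/44963 = 0.00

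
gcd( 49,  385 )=7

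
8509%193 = 17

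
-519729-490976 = -1010705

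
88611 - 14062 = 74549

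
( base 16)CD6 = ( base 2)110011010110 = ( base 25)56B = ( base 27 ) 4dj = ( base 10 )3286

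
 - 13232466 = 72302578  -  85535044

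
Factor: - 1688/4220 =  - 2/5  =  - 2^1  *5^(-1) 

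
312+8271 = 8583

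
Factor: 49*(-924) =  - 45276 =- 2^2*3^1*  7^3*11^1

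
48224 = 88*548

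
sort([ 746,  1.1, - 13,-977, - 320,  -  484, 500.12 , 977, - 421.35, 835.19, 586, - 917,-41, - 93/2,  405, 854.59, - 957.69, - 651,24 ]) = [- 977,-957.69, - 917, - 651,- 484,- 421.35,  -  320,-93/2,-41, - 13, 1.1, 24 , 405, 500.12, 586,746, 835.19, 854.59, 977] 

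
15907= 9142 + 6765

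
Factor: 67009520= 2^4* 5^1*837619^1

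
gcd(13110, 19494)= 114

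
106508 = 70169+36339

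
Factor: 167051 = 167051^1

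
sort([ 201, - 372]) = [ - 372,201 ]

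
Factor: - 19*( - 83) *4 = 6308 = 2^2*19^1*83^1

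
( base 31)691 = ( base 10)6046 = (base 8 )13636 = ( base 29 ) 75E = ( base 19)GE4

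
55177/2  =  55177/2 = 27588.50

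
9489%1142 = 353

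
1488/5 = 297 + 3/5 = 297.60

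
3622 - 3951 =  - 329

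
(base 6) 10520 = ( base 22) 31e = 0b10111010000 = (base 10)1488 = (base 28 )1P4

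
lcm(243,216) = 1944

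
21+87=108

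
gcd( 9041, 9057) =1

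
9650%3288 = 3074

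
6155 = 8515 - 2360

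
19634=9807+9827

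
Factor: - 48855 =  - 3^1*5^1 * 3257^1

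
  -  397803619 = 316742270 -714545889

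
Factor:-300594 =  - 2^1*3^1*7^1*17^1*421^1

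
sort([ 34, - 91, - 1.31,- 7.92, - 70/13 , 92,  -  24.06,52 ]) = [ - 91 , - 24.06, - 7.92 , - 70/13,-1.31 , 34, 52, 92 ] 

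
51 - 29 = 22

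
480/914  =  240/457  =  0.53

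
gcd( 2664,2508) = 12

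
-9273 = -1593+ -7680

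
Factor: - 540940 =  - 2^2*5^1*17^1*37^1*43^1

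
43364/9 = 4818 + 2/9=   4818.22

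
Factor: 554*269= 2^1*269^1*277^1 = 149026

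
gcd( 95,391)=1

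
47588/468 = 101  +  80/117 = 101.68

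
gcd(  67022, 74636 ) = 94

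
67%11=1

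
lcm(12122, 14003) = 812174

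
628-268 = 360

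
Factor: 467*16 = 7472 = 2^4*467^1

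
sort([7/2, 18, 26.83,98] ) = [ 7/2,18, 26.83,98]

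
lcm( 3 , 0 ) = 0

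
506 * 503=254518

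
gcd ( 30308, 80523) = 1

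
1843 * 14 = 25802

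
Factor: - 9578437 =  - 11^1*863^1*1009^1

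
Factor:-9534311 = -73^1*131^1 * 997^1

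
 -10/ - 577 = 10/577 = 0.02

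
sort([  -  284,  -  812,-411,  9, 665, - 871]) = [ - 871, - 812, - 411, - 284,9,665 ]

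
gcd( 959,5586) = 7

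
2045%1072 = 973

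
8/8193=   8/8193=0.00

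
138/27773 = 138/27773 = 0.00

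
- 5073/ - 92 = 5073/92 = 55.14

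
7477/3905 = 7477/3905 = 1.91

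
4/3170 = 2/1585 = 0.00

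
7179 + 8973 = 16152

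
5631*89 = 501159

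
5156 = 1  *5156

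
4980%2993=1987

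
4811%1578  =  77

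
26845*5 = 134225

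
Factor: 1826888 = 2^3*7^1*  17^1  *  19^1*101^1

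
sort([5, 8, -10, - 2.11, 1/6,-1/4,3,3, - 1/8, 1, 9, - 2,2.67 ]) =[-10, -2.11,  -  2, - 1/4 ,- 1/8 , 1/6,1,2.67, 3,3,5, 8,9]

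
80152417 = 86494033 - 6341616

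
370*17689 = 6544930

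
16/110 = 8/55 = 0.15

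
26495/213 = 124 + 83/213 = 124.39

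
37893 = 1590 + 36303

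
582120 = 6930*84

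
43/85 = 43/85 = 0.51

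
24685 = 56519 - 31834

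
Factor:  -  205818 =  - 2^1*3^1*34303^1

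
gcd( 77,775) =1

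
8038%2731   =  2576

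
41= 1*41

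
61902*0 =0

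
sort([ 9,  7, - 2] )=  [ - 2,7, 9 ] 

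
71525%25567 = 20391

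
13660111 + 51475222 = 65135333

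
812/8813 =116/1259=   0.09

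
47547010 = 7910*6011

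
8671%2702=565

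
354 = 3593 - 3239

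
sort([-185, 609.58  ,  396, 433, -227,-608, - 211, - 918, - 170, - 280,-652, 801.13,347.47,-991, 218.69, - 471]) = [ - 991, - 918, - 652, - 608, - 471,-280, - 227, - 211,- 185,- 170,218.69,347.47, 396, 433, 609.58, 801.13]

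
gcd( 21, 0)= 21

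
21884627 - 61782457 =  - 39897830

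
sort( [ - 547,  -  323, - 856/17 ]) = [-547, - 323, - 856/17]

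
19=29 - 10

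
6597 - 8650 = -2053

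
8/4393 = 8/4393 = 0.00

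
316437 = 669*473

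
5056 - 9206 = - 4150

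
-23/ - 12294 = 23/12294 = 0.00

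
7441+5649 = 13090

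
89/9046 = 89/9046 = 0.01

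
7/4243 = 7/4243 = 0.00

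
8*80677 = 645416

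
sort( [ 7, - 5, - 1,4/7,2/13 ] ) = [ - 5, - 1, 2/13, 4/7, 7 ]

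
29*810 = 23490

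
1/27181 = 1/27181 = 0.00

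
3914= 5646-1732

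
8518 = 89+8429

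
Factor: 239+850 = 3^2*11^2 = 1089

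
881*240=211440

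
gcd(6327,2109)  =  2109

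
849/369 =2 + 37/123 = 2.30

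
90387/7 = 12912  +  3/7=12912.43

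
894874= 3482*257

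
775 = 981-206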